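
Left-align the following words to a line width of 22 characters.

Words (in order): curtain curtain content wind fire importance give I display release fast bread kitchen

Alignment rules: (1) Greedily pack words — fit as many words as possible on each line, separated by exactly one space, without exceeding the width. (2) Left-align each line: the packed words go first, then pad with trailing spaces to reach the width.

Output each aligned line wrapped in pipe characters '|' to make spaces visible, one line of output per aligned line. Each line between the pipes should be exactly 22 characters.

Line 1: ['curtain', 'curtain'] (min_width=15, slack=7)
Line 2: ['content', 'wind', 'fire'] (min_width=17, slack=5)
Line 3: ['importance', 'give', 'I'] (min_width=17, slack=5)
Line 4: ['display', 'release', 'fast'] (min_width=20, slack=2)
Line 5: ['bread', 'kitchen'] (min_width=13, slack=9)

Answer: |curtain curtain       |
|content wind fire     |
|importance give I     |
|display release fast  |
|bread kitchen         |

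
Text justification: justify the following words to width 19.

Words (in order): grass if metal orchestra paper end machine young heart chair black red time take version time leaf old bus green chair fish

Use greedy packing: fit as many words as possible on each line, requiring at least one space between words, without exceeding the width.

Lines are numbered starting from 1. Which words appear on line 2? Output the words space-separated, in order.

Answer: orchestra paper end

Derivation:
Line 1: ['grass', 'if', 'metal'] (min_width=14, slack=5)
Line 2: ['orchestra', 'paper', 'end'] (min_width=19, slack=0)
Line 3: ['machine', 'young', 'heart'] (min_width=19, slack=0)
Line 4: ['chair', 'black', 'red'] (min_width=15, slack=4)
Line 5: ['time', 'take', 'version'] (min_width=17, slack=2)
Line 6: ['time', 'leaf', 'old', 'bus'] (min_width=17, slack=2)
Line 7: ['green', 'chair', 'fish'] (min_width=16, slack=3)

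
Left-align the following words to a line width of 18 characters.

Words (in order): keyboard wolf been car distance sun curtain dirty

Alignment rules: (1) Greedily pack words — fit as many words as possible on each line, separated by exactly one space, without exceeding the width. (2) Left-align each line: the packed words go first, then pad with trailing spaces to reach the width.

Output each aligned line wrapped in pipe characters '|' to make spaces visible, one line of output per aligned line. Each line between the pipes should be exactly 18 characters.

Answer: |keyboard wolf been|
|car distance sun  |
|curtain dirty     |

Derivation:
Line 1: ['keyboard', 'wolf', 'been'] (min_width=18, slack=0)
Line 2: ['car', 'distance', 'sun'] (min_width=16, slack=2)
Line 3: ['curtain', 'dirty'] (min_width=13, slack=5)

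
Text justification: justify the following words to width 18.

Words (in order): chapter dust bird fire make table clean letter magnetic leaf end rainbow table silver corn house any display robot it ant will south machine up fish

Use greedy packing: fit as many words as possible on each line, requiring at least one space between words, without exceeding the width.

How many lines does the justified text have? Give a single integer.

Line 1: ['chapter', 'dust', 'bird'] (min_width=17, slack=1)
Line 2: ['fire', 'make', 'table'] (min_width=15, slack=3)
Line 3: ['clean', 'letter'] (min_width=12, slack=6)
Line 4: ['magnetic', 'leaf', 'end'] (min_width=17, slack=1)
Line 5: ['rainbow', 'table'] (min_width=13, slack=5)
Line 6: ['silver', 'corn', 'house'] (min_width=17, slack=1)
Line 7: ['any', 'display', 'robot'] (min_width=17, slack=1)
Line 8: ['it', 'ant', 'will', 'south'] (min_width=17, slack=1)
Line 9: ['machine', 'up', 'fish'] (min_width=15, slack=3)
Total lines: 9

Answer: 9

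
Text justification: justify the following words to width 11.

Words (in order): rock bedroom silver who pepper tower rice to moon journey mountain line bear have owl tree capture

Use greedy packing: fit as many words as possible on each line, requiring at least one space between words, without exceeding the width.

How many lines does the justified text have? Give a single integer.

Answer: 12

Derivation:
Line 1: ['rock'] (min_width=4, slack=7)
Line 2: ['bedroom'] (min_width=7, slack=4)
Line 3: ['silver', 'who'] (min_width=10, slack=1)
Line 4: ['pepper'] (min_width=6, slack=5)
Line 5: ['tower', 'rice'] (min_width=10, slack=1)
Line 6: ['to', 'moon'] (min_width=7, slack=4)
Line 7: ['journey'] (min_width=7, slack=4)
Line 8: ['mountain'] (min_width=8, slack=3)
Line 9: ['line', 'bear'] (min_width=9, slack=2)
Line 10: ['have', 'owl'] (min_width=8, slack=3)
Line 11: ['tree'] (min_width=4, slack=7)
Line 12: ['capture'] (min_width=7, slack=4)
Total lines: 12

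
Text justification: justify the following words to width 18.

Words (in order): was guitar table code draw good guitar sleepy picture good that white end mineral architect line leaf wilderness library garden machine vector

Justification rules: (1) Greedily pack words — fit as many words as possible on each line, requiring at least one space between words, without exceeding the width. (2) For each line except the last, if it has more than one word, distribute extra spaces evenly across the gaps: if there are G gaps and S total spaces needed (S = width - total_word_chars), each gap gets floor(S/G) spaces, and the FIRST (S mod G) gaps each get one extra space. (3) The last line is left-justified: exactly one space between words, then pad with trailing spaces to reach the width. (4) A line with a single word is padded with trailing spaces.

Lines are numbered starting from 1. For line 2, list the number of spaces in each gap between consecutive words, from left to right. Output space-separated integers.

Answer: 3 3

Derivation:
Line 1: ['was', 'guitar', 'table'] (min_width=16, slack=2)
Line 2: ['code', 'draw', 'good'] (min_width=14, slack=4)
Line 3: ['guitar', 'sleepy'] (min_width=13, slack=5)
Line 4: ['picture', 'good', 'that'] (min_width=17, slack=1)
Line 5: ['white', 'end', 'mineral'] (min_width=17, slack=1)
Line 6: ['architect', 'line'] (min_width=14, slack=4)
Line 7: ['leaf', 'wilderness'] (min_width=15, slack=3)
Line 8: ['library', 'garden'] (min_width=14, slack=4)
Line 9: ['machine', 'vector'] (min_width=14, slack=4)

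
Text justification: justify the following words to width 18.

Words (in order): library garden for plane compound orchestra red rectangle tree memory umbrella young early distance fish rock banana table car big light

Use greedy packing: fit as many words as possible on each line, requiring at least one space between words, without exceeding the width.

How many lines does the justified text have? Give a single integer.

Answer: 9

Derivation:
Line 1: ['library', 'garden', 'for'] (min_width=18, slack=0)
Line 2: ['plane', 'compound'] (min_width=14, slack=4)
Line 3: ['orchestra', 'red'] (min_width=13, slack=5)
Line 4: ['rectangle', 'tree'] (min_width=14, slack=4)
Line 5: ['memory', 'umbrella'] (min_width=15, slack=3)
Line 6: ['young', 'early'] (min_width=11, slack=7)
Line 7: ['distance', 'fish', 'rock'] (min_width=18, slack=0)
Line 8: ['banana', 'table', 'car'] (min_width=16, slack=2)
Line 9: ['big', 'light'] (min_width=9, slack=9)
Total lines: 9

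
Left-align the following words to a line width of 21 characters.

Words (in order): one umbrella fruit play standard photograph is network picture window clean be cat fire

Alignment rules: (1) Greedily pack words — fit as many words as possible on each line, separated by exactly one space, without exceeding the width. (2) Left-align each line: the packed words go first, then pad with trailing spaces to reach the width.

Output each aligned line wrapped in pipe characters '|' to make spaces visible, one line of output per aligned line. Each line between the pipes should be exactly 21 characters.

Answer: |one umbrella fruit   |
|play standard        |
|photograph is network|
|picture window clean |
|be cat fire          |

Derivation:
Line 1: ['one', 'umbrella', 'fruit'] (min_width=18, slack=3)
Line 2: ['play', 'standard'] (min_width=13, slack=8)
Line 3: ['photograph', 'is', 'network'] (min_width=21, slack=0)
Line 4: ['picture', 'window', 'clean'] (min_width=20, slack=1)
Line 5: ['be', 'cat', 'fire'] (min_width=11, slack=10)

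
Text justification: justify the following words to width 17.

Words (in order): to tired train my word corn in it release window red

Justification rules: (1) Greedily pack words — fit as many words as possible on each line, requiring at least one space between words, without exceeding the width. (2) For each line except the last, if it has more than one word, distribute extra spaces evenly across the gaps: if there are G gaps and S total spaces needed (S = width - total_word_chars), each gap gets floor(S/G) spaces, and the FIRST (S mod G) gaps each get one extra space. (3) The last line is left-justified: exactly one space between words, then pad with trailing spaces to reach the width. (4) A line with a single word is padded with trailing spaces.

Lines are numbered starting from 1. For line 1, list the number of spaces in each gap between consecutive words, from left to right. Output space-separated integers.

Answer: 1 1 1

Derivation:
Line 1: ['to', 'tired', 'train', 'my'] (min_width=17, slack=0)
Line 2: ['word', 'corn', 'in', 'it'] (min_width=15, slack=2)
Line 3: ['release', 'window'] (min_width=14, slack=3)
Line 4: ['red'] (min_width=3, slack=14)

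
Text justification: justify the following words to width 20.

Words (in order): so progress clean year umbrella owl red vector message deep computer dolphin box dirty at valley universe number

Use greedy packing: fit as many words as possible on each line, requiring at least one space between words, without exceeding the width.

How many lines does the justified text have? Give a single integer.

Line 1: ['so', 'progress', 'clean'] (min_width=17, slack=3)
Line 2: ['year', 'umbrella', 'owl'] (min_width=17, slack=3)
Line 3: ['red', 'vector', 'message'] (min_width=18, slack=2)
Line 4: ['deep', 'computer'] (min_width=13, slack=7)
Line 5: ['dolphin', 'box', 'dirty', 'at'] (min_width=20, slack=0)
Line 6: ['valley', 'universe'] (min_width=15, slack=5)
Line 7: ['number'] (min_width=6, slack=14)
Total lines: 7

Answer: 7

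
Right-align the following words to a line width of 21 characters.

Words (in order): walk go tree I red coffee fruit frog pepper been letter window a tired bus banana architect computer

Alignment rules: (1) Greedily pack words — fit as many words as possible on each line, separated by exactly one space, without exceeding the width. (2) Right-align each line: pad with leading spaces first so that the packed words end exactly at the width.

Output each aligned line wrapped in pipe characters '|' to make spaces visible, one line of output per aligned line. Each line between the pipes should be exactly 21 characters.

Line 1: ['walk', 'go', 'tree', 'I', 'red'] (min_width=18, slack=3)
Line 2: ['coffee', 'fruit', 'frog'] (min_width=17, slack=4)
Line 3: ['pepper', 'been', 'letter'] (min_width=18, slack=3)
Line 4: ['window', 'a', 'tired', 'bus'] (min_width=18, slack=3)
Line 5: ['banana', 'architect'] (min_width=16, slack=5)
Line 6: ['computer'] (min_width=8, slack=13)

Answer: |   walk go tree I red|
|    coffee fruit frog|
|   pepper been letter|
|   window a tired bus|
|     banana architect|
|             computer|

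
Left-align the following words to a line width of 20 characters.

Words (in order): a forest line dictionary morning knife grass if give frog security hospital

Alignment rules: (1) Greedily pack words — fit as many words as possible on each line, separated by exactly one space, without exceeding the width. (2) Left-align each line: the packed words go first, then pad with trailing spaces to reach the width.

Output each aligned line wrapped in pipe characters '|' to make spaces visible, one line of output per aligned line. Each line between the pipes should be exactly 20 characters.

Answer: |a forest line       |
|dictionary morning  |
|knife grass if give |
|frog security       |
|hospital            |

Derivation:
Line 1: ['a', 'forest', 'line'] (min_width=13, slack=7)
Line 2: ['dictionary', 'morning'] (min_width=18, slack=2)
Line 3: ['knife', 'grass', 'if', 'give'] (min_width=19, slack=1)
Line 4: ['frog', 'security'] (min_width=13, slack=7)
Line 5: ['hospital'] (min_width=8, slack=12)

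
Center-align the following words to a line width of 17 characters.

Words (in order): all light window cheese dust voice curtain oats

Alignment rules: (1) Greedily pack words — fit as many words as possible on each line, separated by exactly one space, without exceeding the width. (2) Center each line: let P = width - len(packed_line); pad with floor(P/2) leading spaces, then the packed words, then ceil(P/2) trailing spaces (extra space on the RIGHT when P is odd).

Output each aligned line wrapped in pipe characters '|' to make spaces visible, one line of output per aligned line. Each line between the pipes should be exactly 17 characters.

Answer: |all light window |
|cheese dust voice|
|  curtain oats   |

Derivation:
Line 1: ['all', 'light', 'window'] (min_width=16, slack=1)
Line 2: ['cheese', 'dust', 'voice'] (min_width=17, slack=0)
Line 3: ['curtain', 'oats'] (min_width=12, slack=5)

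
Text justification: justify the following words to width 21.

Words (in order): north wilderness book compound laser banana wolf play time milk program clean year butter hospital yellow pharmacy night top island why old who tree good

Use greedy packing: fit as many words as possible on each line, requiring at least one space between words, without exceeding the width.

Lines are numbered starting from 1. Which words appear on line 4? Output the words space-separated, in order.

Line 1: ['north', 'wilderness', 'book'] (min_width=21, slack=0)
Line 2: ['compound', 'laser', 'banana'] (min_width=21, slack=0)
Line 3: ['wolf', 'play', 'time', 'milk'] (min_width=19, slack=2)
Line 4: ['program', 'clean', 'year'] (min_width=18, slack=3)
Line 5: ['butter', 'hospital'] (min_width=15, slack=6)
Line 6: ['yellow', 'pharmacy', 'night'] (min_width=21, slack=0)
Line 7: ['top', 'island', 'why', 'old'] (min_width=18, slack=3)
Line 8: ['who', 'tree', 'good'] (min_width=13, slack=8)

Answer: program clean year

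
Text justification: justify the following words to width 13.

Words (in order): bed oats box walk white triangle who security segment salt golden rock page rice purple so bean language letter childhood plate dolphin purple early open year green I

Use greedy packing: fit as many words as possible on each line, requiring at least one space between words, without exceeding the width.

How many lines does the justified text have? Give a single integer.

Line 1: ['bed', 'oats', 'box'] (min_width=12, slack=1)
Line 2: ['walk', 'white'] (min_width=10, slack=3)
Line 3: ['triangle', 'who'] (min_width=12, slack=1)
Line 4: ['security'] (min_width=8, slack=5)
Line 5: ['segment', 'salt'] (min_width=12, slack=1)
Line 6: ['golden', 'rock'] (min_width=11, slack=2)
Line 7: ['page', 'rice'] (min_width=9, slack=4)
Line 8: ['purple', 'so'] (min_width=9, slack=4)
Line 9: ['bean', 'language'] (min_width=13, slack=0)
Line 10: ['letter'] (min_width=6, slack=7)
Line 11: ['childhood'] (min_width=9, slack=4)
Line 12: ['plate', 'dolphin'] (min_width=13, slack=0)
Line 13: ['purple', 'early'] (min_width=12, slack=1)
Line 14: ['open', 'year'] (min_width=9, slack=4)
Line 15: ['green', 'I'] (min_width=7, slack=6)
Total lines: 15

Answer: 15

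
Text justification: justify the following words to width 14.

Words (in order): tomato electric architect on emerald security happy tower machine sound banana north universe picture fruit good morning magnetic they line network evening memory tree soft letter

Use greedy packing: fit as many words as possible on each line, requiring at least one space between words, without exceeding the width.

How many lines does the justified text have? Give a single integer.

Answer: 15

Derivation:
Line 1: ['tomato'] (min_width=6, slack=8)
Line 2: ['electric'] (min_width=8, slack=6)
Line 3: ['architect', 'on'] (min_width=12, slack=2)
Line 4: ['emerald'] (min_width=7, slack=7)
Line 5: ['security', 'happy'] (min_width=14, slack=0)
Line 6: ['tower', 'machine'] (min_width=13, slack=1)
Line 7: ['sound', 'banana'] (min_width=12, slack=2)
Line 8: ['north', 'universe'] (min_width=14, slack=0)
Line 9: ['picture', 'fruit'] (min_width=13, slack=1)
Line 10: ['good', 'morning'] (min_width=12, slack=2)
Line 11: ['magnetic', 'they'] (min_width=13, slack=1)
Line 12: ['line', 'network'] (min_width=12, slack=2)
Line 13: ['evening', 'memory'] (min_width=14, slack=0)
Line 14: ['tree', 'soft'] (min_width=9, slack=5)
Line 15: ['letter'] (min_width=6, slack=8)
Total lines: 15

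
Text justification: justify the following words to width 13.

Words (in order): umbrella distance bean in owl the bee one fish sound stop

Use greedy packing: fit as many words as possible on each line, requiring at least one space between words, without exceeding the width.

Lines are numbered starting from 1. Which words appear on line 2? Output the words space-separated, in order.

Line 1: ['umbrella'] (min_width=8, slack=5)
Line 2: ['distance', 'bean'] (min_width=13, slack=0)
Line 3: ['in', 'owl', 'the'] (min_width=10, slack=3)
Line 4: ['bee', 'one', 'fish'] (min_width=12, slack=1)
Line 5: ['sound', 'stop'] (min_width=10, slack=3)

Answer: distance bean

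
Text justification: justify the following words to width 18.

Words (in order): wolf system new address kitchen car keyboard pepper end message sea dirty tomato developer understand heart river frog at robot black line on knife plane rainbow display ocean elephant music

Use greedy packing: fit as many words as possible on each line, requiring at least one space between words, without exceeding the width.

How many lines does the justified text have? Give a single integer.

Line 1: ['wolf', 'system', 'new'] (min_width=15, slack=3)
Line 2: ['address', 'kitchen'] (min_width=15, slack=3)
Line 3: ['car', 'keyboard'] (min_width=12, slack=6)
Line 4: ['pepper', 'end', 'message'] (min_width=18, slack=0)
Line 5: ['sea', 'dirty', 'tomato'] (min_width=16, slack=2)
Line 6: ['developer'] (min_width=9, slack=9)
Line 7: ['understand', 'heart'] (min_width=16, slack=2)
Line 8: ['river', 'frog', 'at'] (min_width=13, slack=5)
Line 9: ['robot', 'black', 'line'] (min_width=16, slack=2)
Line 10: ['on', 'knife', 'plane'] (min_width=14, slack=4)
Line 11: ['rainbow', 'display'] (min_width=15, slack=3)
Line 12: ['ocean', 'elephant'] (min_width=14, slack=4)
Line 13: ['music'] (min_width=5, slack=13)
Total lines: 13

Answer: 13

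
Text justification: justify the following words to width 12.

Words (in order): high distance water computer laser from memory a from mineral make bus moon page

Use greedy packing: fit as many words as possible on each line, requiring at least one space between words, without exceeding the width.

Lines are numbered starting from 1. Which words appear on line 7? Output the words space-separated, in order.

Answer: from mineral

Derivation:
Line 1: ['high'] (min_width=4, slack=8)
Line 2: ['distance'] (min_width=8, slack=4)
Line 3: ['water'] (min_width=5, slack=7)
Line 4: ['computer'] (min_width=8, slack=4)
Line 5: ['laser', 'from'] (min_width=10, slack=2)
Line 6: ['memory', 'a'] (min_width=8, slack=4)
Line 7: ['from', 'mineral'] (min_width=12, slack=0)
Line 8: ['make', 'bus'] (min_width=8, slack=4)
Line 9: ['moon', 'page'] (min_width=9, slack=3)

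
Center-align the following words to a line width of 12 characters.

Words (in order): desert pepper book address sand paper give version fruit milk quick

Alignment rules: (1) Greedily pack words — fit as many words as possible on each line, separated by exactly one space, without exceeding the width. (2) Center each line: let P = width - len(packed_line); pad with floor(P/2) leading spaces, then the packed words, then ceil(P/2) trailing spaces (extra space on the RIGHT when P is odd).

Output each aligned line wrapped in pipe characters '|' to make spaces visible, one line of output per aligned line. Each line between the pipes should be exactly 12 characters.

Line 1: ['desert'] (min_width=6, slack=6)
Line 2: ['pepper', 'book'] (min_width=11, slack=1)
Line 3: ['address', 'sand'] (min_width=12, slack=0)
Line 4: ['paper', 'give'] (min_width=10, slack=2)
Line 5: ['version'] (min_width=7, slack=5)
Line 6: ['fruit', 'milk'] (min_width=10, slack=2)
Line 7: ['quick'] (min_width=5, slack=7)

Answer: |   desert   |
|pepper book |
|address sand|
| paper give |
|  version   |
| fruit milk |
|   quick    |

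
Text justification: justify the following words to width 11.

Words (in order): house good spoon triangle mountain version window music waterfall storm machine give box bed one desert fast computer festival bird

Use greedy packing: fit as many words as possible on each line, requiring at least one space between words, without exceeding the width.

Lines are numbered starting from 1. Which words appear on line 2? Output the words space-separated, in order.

Answer: spoon

Derivation:
Line 1: ['house', 'good'] (min_width=10, slack=1)
Line 2: ['spoon'] (min_width=5, slack=6)
Line 3: ['triangle'] (min_width=8, slack=3)
Line 4: ['mountain'] (min_width=8, slack=3)
Line 5: ['version'] (min_width=7, slack=4)
Line 6: ['window'] (min_width=6, slack=5)
Line 7: ['music'] (min_width=5, slack=6)
Line 8: ['waterfall'] (min_width=9, slack=2)
Line 9: ['storm'] (min_width=5, slack=6)
Line 10: ['machine'] (min_width=7, slack=4)
Line 11: ['give', 'box'] (min_width=8, slack=3)
Line 12: ['bed', 'one'] (min_width=7, slack=4)
Line 13: ['desert', 'fast'] (min_width=11, slack=0)
Line 14: ['computer'] (min_width=8, slack=3)
Line 15: ['festival'] (min_width=8, slack=3)
Line 16: ['bird'] (min_width=4, slack=7)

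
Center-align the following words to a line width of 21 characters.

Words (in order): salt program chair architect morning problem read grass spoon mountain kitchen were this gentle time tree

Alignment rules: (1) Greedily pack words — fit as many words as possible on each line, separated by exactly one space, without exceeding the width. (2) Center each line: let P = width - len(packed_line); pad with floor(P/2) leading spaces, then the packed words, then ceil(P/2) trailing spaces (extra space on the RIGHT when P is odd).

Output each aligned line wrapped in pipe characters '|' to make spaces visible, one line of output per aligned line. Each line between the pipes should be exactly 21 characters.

Line 1: ['salt', 'program', 'chair'] (min_width=18, slack=3)
Line 2: ['architect', 'morning'] (min_width=17, slack=4)
Line 3: ['problem', 'read', 'grass'] (min_width=18, slack=3)
Line 4: ['spoon', 'mountain'] (min_width=14, slack=7)
Line 5: ['kitchen', 'were', 'this'] (min_width=17, slack=4)
Line 6: ['gentle', 'time', 'tree'] (min_width=16, slack=5)

Answer: | salt program chair  |
|  architect morning  |
| problem read grass  |
|   spoon mountain    |
|  kitchen were this  |
|  gentle time tree   |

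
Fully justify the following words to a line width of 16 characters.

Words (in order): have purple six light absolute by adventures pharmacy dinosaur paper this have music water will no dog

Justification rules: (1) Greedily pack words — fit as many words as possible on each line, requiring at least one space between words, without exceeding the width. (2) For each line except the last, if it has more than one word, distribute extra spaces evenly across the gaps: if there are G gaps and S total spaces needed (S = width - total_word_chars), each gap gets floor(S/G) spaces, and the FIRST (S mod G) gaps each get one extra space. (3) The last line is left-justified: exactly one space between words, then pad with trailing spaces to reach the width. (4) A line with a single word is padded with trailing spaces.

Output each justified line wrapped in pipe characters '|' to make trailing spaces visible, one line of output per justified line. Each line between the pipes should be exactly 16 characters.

Answer: |have  purple six|
|light   absolute|
|by    adventures|
|pharmacy        |
|dinosaur   paper|
|this  have music|
|water   will  no|
|dog             |

Derivation:
Line 1: ['have', 'purple', 'six'] (min_width=15, slack=1)
Line 2: ['light', 'absolute'] (min_width=14, slack=2)
Line 3: ['by', 'adventures'] (min_width=13, slack=3)
Line 4: ['pharmacy'] (min_width=8, slack=8)
Line 5: ['dinosaur', 'paper'] (min_width=14, slack=2)
Line 6: ['this', 'have', 'music'] (min_width=15, slack=1)
Line 7: ['water', 'will', 'no'] (min_width=13, slack=3)
Line 8: ['dog'] (min_width=3, slack=13)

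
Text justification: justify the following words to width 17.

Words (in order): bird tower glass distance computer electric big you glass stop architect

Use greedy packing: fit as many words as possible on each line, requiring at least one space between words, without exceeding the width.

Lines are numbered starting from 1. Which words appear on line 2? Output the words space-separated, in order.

Answer: distance computer

Derivation:
Line 1: ['bird', 'tower', 'glass'] (min_width=16, slack=1)
Line 2: ['distance', 'computer'] (min_width=17, slack=0)
Line 3: ['electric', 'big', 'you'] (min_width=16, slack=1)
Line 4: ['glass', 'stop'] (min_width=10, slack=7)
Line 5: ['architect'] (min_width=9, slack=8)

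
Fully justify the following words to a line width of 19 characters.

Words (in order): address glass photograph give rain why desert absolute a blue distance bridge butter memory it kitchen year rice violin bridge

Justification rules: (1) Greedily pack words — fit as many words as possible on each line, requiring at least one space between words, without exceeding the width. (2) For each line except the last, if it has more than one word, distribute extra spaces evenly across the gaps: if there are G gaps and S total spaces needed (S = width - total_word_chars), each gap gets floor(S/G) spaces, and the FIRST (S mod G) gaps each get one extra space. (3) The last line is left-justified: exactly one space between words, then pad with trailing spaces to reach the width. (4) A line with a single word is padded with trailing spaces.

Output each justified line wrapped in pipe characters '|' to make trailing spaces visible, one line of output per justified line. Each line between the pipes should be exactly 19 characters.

Line 1: ['address', 'glass'] (min_width=13, slack=6)
Line 2: ['photograph', 'give'] (min_width=15, slack=4)
Line 3: ['rain', 'why', 'desert'] (min_width=15, slack=4)
Line 4: ['absolute', 'a', 'blue'] (min_width=15, slack=4)
Line 5: ['distance', 'bridge'] (min_width=15, slack=4)
Line 6: ['butter', 'memory', 'it'] (min_width=16, slack=3)
Line 7: ['kitchen', 'year', 'rice'] (min_width=17, slack=2)
Line 8: ['violin', 'bridge'] (min_width=13, slack=6)

Answer: |address       glass|
|photograph     give|
|rain   why   desert|
|absolute   a   blue|
|distance     bridge|
|butter   memory  it|
|kitchen  year  rice|
|violin bridge      |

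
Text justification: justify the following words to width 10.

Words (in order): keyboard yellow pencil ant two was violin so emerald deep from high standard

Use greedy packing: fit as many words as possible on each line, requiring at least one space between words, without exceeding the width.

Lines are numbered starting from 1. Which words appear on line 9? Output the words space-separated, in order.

Answer: standard

Derivation:
Line 1: ['keyboard'] (min_width=8, slack=2)
Line 2: ['yellow'] (min_width=6, slack=4)
Line 3: ['pencil', 'ant'] (min_width=10, slack=0)
Line 4: ['two', 'was'] (min_width=7, slack=3)
Line 5: ['violin', 'so'] (min_width=9, slack=1)
Line 6: ['emerald'] (min_width=7, slack=3)
Line 7: ['deep', 'from'] (min_width=9, slack=1)
Line 8: ['high'] (min_width=4, slack=6)
Line 9: ['standard'] (min_width=8, slack=2)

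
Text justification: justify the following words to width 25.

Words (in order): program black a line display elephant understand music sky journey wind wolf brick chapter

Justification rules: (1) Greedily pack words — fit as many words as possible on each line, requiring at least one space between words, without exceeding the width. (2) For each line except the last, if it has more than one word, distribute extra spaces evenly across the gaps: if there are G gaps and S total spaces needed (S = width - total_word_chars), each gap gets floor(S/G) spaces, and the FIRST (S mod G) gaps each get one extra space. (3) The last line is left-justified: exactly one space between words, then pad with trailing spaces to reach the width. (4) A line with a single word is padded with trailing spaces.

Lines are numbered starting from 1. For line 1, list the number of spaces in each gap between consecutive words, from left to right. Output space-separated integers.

Line 1: ['program', 'black', 'a', 'line'] (min_width=20, slack=5)
Line 2: ['display', 'elephant'] (min_width=16, slack=9)
Line 3: ['understand', 'music', 'sky'] (min_width=20, slack=5)
Line 4: ['journey', 'wind', 'wolf', 'brick'] (min_width=23, slack=2)
Line 5: ['chapter'] (min_width=7, slack=18)

Answer: 3 3 2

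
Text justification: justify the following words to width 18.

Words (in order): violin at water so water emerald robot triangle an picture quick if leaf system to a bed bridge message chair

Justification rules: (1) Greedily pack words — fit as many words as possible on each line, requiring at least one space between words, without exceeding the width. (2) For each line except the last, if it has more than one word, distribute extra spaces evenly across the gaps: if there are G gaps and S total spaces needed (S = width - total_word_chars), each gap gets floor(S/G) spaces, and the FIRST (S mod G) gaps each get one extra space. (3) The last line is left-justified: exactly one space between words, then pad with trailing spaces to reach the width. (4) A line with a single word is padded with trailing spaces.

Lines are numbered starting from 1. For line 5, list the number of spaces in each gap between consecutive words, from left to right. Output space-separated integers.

Line 1: ['violin', 'at', 'water', 'so'] (min_width=18, slack=0)
Line 2: ['water', 'emerald'] (min_width=13, slack=5)
Line 3: ['robot', 'triangle', 'an'] (min_width=17, slack=1)
Line 4: ['picture', 'quick', 'if'] (min_width=16, slack=2)
Line 5: ['leaf', 'system', 'to', 'a'] (min_width=16, slack=2)
Line 6: ['bed', 'bridge', 'message'] (min_width=18, slack=0)
Line 7: ['chair'] (min_width=5, slack=13)

Answer: 2 2 1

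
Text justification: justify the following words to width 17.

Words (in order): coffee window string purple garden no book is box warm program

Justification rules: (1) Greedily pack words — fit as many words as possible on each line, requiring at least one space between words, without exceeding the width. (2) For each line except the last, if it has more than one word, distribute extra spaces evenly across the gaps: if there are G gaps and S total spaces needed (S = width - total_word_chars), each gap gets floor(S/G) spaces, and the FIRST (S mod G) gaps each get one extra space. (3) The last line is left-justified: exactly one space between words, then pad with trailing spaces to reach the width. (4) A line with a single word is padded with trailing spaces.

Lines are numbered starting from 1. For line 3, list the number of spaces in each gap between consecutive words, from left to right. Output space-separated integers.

Line 1: ['coffee', 'window'] (min_width=13, slack=4)
Line 2: ['string', 'purple'] (min_width=13, slack=4)
Line 3: ['garden', 'no', 'book', 'is'] (min_width=17, slack=0)
Line 4: ['box', 'warm', 'program'] (min_width=16, slack=1)

Answer: 1 1 1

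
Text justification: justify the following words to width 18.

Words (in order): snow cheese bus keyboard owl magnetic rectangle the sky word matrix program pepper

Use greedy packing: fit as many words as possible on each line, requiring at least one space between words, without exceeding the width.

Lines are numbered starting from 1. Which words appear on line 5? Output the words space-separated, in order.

Answer: matrix program

Derivation:
Line 1: ['snow', 'cheese', 'bus'] (min_width=15, slack=3)
Line 2: ['keyboard', 'owl'] (min_width=12, slack=6)
Line 3: ['magnetic', 'rectangle'] (min_width=18, slack=0)
Line 4: ['the', 'sky', 'word'] (min_width=12, slack=6)
Line 5: ['matrix', 'program'] (min_width=14, slack=4)
Line 6: ['pepper'] (min_width=6, slack=12)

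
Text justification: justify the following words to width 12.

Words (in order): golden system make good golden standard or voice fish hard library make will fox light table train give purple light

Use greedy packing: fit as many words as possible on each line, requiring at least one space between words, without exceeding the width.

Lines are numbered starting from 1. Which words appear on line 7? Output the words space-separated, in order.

Line 1: ['golden'] (min_width=6, slack=6)
Line 2: ['system', 'make'] (min_width=11, slack=1)
Line 3: ['good', 'golden'] (min_width=11, slack=1)
Line 4: ['standard', 'or'] (min_width=11, slack=1)
Line 5: ['voice', 'fish'] (min_width=10, slack=2)
Line 6: ['hard', 'library'] (min_width=12, slack=0)
Line 7: ['make', 'will'] (min_width=9, slack=3)
Line 8: ['fox', 'light'] (min_width=9, slack=3)
Line 9: ['table', 'train'] (min_width=11, slack=1)
Line 10: ['give', 'purple'] (min_width=11, slack=1)
Line 11: ['light'] (min_width=5, slack=7)

Answer: make will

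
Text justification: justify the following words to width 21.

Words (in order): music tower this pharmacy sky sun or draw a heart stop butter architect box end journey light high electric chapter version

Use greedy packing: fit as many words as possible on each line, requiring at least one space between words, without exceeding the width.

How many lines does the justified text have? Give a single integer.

Line 1: ['music', 'tower', 'this'] (min_width=16, slack=5)
Line 2: ['pharmacy', 'sky', 'sun', 'or'] (min_width=19, slack=2)
Line 3: ['draw', 'a', 'heart', 'stop'] (min_width=17, slack=4)
Line 4: ['butter', 'architect', 'box'] (min_width=20, slack=1)
Line 5: ['end', 'journey', 'light'] (min_width=17, slack=4)
Line 6: ['high', 'electric', 'chapter'] (min_width=21, slack=0)
Line 7: ['version'] (min_width=7, slack=14)
Total lines: 7

Answer: 7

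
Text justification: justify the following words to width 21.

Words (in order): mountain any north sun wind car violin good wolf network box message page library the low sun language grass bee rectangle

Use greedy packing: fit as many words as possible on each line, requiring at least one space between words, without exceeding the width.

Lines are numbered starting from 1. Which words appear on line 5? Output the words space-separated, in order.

Answer: the low sun language

Derivation:
Line 1: ['mountain', 'any', 'north'] (min_width=18, slack=3)
Line 2: ['sun', 'wind', 'car', 'violin'] (min_width=19, slack=2)
Line 3: ['good', 'wolf', 'network', 'box'] (min_width=21, slack=0)
Line 4: ['message', 'page', 'library'] (min_width=20, slack=1)
Line 5: ['the', 'low', 'sun', 'language'] (min_width=20, slack=1)
Line 6: ['grass', 'bee', 'rectangle'] (min_width=19, slack=2)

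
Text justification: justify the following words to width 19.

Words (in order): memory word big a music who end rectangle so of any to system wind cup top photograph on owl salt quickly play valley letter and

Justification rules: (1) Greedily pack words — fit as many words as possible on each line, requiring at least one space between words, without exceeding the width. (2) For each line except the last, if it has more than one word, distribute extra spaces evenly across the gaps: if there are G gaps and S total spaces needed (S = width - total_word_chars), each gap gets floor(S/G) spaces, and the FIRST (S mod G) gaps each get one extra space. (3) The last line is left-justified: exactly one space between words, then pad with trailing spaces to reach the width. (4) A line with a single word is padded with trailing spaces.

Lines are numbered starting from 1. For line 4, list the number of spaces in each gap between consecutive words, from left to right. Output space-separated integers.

Answer: 2 1 1

Derivation:
Line 1: ['memory', 'word', 'big', 'a'] (min_width=17, slack=2)
Line 2: ['music', 'who', 'end'] (min_width=13, slack=6)
Line 3: ['rectangle', 'so', 'of', 'any'] (min_width=19, slack=0)
Line 4: ['to', 'system', 'wind', 'cup'] (min_width=18, slack=1)
Line 5: ['top', 'photograph', 'on'] (min_width=17, slack=2)
Line 6: ['owl', 'salt', 'quickly'] (min_width=16, slack=3)
Line 7: ['play', 'valley', 'letter'] (min_width=18, slack=1)
Line 8: ['and'] (min_width=3, slack=16)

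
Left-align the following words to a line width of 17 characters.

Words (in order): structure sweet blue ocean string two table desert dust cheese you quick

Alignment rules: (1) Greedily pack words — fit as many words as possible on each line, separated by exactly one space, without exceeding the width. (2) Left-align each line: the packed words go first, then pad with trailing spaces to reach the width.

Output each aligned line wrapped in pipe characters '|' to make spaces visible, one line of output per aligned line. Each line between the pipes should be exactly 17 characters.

Line 1: ['structure', 'sweet'] (min_width=15, slack=2)
Line 2: ['blue', 'ocean', 'string'] (min_width=17, slack=0)
Line 3: ['two', 'table', 'desert'] (min_width=16, slack=1)
Line 4: ['dust', 'cheese', 'you'] (min_width=15, slack=2)
Line 5: ['quick'] (min_width=5, slack=12)

Answer: |structure sweet  |
|blue ocean string|
|two table desert |
|dust cheese you  |
|quick            |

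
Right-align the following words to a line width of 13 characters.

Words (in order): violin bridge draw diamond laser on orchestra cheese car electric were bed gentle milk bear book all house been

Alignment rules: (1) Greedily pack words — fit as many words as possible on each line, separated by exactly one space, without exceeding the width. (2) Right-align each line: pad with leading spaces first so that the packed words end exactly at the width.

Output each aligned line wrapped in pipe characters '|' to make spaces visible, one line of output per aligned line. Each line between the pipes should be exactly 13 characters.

Answer: |violin bridge|
| draw diamond|
|     laser on|
|    orchestra|
|   cheese car|
|electric were|
|   bed gentle|
|    milk bear|
|     book all|
|   house been|

Derivation:
Line 1: ['violin', 'bridge'] (min_width=13, slack=0)
Line 2: ['draw', 'diamond'] (min_width=12, slack=1)
Line 3: ['laser', 'on'] (min_width=8, slack=5)
Line 4: ['orchestra'] (min_width=9, slack=4)
Line 5: ['cheese', 'car'] (min_width=10, slack=3)
Line 6: ['electric', 'were'] (min_width=13, slack=0)
Line 7: ['bed', 'gentle'] (min_width=10, slack=3)
Line 8: ['milk', 'bear'] (min_width=9, slack=4)
Line 9: ['book', 'all'] (min_width=8, slack=5)
Line 10: ['house', 'been'] (min_width=10, slack=3)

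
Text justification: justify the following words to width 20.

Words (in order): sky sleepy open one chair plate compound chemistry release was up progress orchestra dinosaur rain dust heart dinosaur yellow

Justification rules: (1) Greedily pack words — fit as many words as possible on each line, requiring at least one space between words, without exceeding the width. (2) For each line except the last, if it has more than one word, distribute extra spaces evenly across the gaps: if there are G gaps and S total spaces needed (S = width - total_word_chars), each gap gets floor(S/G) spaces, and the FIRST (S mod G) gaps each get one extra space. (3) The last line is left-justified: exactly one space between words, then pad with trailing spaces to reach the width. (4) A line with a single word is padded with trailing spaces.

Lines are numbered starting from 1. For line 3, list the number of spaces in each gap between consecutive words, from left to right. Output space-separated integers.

Line 1: ['sky', 'sleepy', 'open', 'one'] (min_width=19, slack=1)
Line 2: ['chair', 'plate', 'compound'] (min_width=20, slack=0)
Line 3: ['chemistry', 'release'] (min_width=17, slack=3)
Line 4: ['was', 'up', 'progress'] (min_width=15, slack=5)
Line 5: ['orchestra', 'dinosaur'] (min_width=18, slack=2)
Line 6: ['rain', 'dust', 'heart'] (min_width=15, slack=5)
Line 7: ['dinosaur', 'yellow'] (min_width=15, slack=5)

Answer: 4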